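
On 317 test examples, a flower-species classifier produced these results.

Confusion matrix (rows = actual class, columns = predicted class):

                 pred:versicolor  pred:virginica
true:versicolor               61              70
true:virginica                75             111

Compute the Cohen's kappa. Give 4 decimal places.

0.0621

Observed agreement pₒ = trace/N = 172/317 = 0.54259
Expected agreement pₑ = Σ (rowᵢ·colᵢ)/N² = (131·136 + 186·181)/317² = 0.51231
κ = (pₒ − pₑ)/(1 − pₑ) = (0.54259 − 0.51231)/(1 − 0.51231) = 0.0621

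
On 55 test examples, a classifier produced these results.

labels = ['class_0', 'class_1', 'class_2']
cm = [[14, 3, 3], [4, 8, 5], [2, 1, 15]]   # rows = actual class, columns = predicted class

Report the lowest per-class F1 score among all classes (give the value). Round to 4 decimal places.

Per-class F1 score (2·TP/(2·TP+FP+FN)):
  class_0: TP=14, FP=4+2=6, FN=3+3=6 → 28/40 = 0.70000
  class_1: TP=8, FP=3+1=4, FN=4+5=9 → 16/29 = 0.55172
  class_2: TP=15, FP=3+5=8, FN=2+1=3 → 30/41 = 0.73171
Lowest is class 'class_1' with F1 score = 0.5517.

0.5517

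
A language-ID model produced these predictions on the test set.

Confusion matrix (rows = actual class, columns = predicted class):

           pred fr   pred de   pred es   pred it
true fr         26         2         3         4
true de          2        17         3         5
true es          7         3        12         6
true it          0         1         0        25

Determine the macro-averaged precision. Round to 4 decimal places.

Per-class precision (TP/(TP+FP)):
  fr: TP=26, FP=2+7+0=9 → 26/35 = 0.74286
  de: TP=17, FP=2+3+1=6 → 17/23 = 0.73913
  es: TP=12, FP=3+3+0=6 → 12/18 = 0.66667
  it: TP=25, FP=4+5+6=15 → 25/40 = 0.62500
Macro-precision = mean = (0.74286 + 0.73913 + 0.66667 + 0.62500) / 4 = 0.6934

0.6934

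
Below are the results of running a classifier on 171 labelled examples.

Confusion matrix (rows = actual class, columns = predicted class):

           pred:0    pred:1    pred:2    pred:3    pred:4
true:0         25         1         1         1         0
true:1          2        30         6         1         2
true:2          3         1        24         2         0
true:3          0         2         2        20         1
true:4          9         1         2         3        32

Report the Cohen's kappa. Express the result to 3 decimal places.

0.707

Observed agreement pₒ = trace/N = 131/171 = 0.7661
Expected agreement pₑ = Σ (rowᵢ·colᵢ)/N² = (28·39 + 41·35 + 30·35 + 25·27 + 47·35)/171² = 0.2017
κ = (pₒ − pₑ)/(1 − pₑ) = (0.7661 − 0.2017)/(1 − 0.2017) = 0.707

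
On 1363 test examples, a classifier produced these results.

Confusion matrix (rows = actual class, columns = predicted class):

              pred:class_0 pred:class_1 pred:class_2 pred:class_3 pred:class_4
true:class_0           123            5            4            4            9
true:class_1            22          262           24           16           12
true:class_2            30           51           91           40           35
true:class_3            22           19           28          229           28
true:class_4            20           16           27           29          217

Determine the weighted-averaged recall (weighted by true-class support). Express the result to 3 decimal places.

Per-class recall (TP/(TP+FN)):
  class_0: TP=123, FN=5+4+4+9=22 → 123/145 = 0.8483
  class_1: TP=262, FN=22+24+16+12=74 → 262/336 = 0.7798
  class_2: TP=91, FN=30+51+40+35=156 → 91/247 = 0.3684
  class_3: TP=229, FN=22+19+28+28=97 → 229/326 = 0.7025
  class_4: TP=217, FN=20+16+27+29=92 → 217/309 = 0.7023
Weighted-recall = Σ (supportᵢ/N)·recallᵢ with N=1363: (145/1363)·0.8483 + (336/1363)·0.7798 + (247/1363)·0.3684 + (326/1363)·0.7025 + (309/1363)·0.7023 = 0.676

0.676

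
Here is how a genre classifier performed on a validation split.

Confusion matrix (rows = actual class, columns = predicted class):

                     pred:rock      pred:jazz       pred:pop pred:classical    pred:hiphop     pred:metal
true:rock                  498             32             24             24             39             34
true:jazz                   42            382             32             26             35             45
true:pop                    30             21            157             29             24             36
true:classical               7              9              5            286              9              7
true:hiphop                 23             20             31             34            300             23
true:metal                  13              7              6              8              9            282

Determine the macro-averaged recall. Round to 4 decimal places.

Per-class recall (TP/(TP+FN)):
  rock: TP=498, FN=32+24+24+39+34=153 → 498/651 = 0.76498
  jazz: TP=382, FN=42+32+26+35+45=180 → 382/562 = 0.67972
  pop: TP=157, FN=30+21+29+24+36=140 → 157/297 = 0.52862
  classical: TP=286, FN=7+9+5+9+7=37 → 286/323 = 0.88545
  hiphop: TP=300, FN=23+20+31+34+23=131 → 300/431 = 0.69606
  metal: TP=282, FN=13+7+6+8+9=43 → 282/325 = 0.86769
Macro-recall = mean = (0.76498 + 0.67972 + 0.52862 + 0.88545 + 0.69606 + 0.86769) / 6 = 0.7371

0.7371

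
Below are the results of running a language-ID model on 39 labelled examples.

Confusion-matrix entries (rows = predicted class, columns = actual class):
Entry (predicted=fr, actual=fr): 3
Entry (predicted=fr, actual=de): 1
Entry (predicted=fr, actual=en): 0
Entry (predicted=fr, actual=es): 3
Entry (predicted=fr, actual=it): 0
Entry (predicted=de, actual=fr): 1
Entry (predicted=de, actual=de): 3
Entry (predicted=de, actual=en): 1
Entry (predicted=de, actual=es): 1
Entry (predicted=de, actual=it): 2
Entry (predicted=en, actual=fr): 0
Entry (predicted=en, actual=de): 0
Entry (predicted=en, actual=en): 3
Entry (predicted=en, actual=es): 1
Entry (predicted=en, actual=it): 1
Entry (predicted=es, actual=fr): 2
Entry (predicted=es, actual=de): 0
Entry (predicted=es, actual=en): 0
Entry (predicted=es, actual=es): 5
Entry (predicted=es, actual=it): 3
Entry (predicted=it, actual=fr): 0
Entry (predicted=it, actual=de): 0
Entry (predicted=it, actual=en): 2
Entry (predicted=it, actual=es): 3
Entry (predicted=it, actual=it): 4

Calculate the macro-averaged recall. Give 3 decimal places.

Per-class recall (TP/(TP+FN)):
  fr: TP=3, FN=1+0+2+0=3 → 3/6 = 0.5000
  de: TP=3, FN=1+0+0+0=1 → 3/4 = 0.7500
  en: TP=3, FN=0+1+0+2=3 → 3/6 = 0.5000
  es: TP=5, FN=3+1+1+3=8 → 5/13 = 0.3846
  it: TP=4, FN=0+2+1+3=6 → 4/10 = 0.4000
Macro-recall = mean = (0.5000 + 0.7500 + 0.5000 + 0.3846 + 0.4000) / 5 = 0.507

0.507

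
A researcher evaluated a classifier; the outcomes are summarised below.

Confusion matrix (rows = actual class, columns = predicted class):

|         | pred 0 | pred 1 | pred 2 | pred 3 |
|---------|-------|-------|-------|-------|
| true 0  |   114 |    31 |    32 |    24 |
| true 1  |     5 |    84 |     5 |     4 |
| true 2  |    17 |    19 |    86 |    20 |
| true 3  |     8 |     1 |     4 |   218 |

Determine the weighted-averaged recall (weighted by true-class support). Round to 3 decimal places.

Per-class recall (TP/(TP+FN)):
  0: TP=114, FN=31+32+24=87 → 114/201 = 0.5672
  1: TP=84, FN=5+5+4=14 → 84/98 = 0.8571
  2: TP=86, FN=17+19+20=56 → 86/142 = 0.6056
  3: TP=218, FN=8+1+4=13 → 218/231 = 0.9437
Weighted-recall = Σ (supportᵢ/N)·recallᵢ with N=672: (201/672)·0.5672 + (98/672)·0.8571 + (142/672)·0.6056 + (231/672)·0.9437 = 0.747

0.747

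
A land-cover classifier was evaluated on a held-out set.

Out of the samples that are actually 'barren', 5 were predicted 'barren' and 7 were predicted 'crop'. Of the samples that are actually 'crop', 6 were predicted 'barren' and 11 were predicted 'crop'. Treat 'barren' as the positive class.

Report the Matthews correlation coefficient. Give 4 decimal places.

0.0647

MCC = (TP·TN − FP·FN) / √((TP+FP)(TP+FN)(TN+FP)(TN+FN))
Numerator = 5·11 − 6·7 = 13
Denominator = √(11·12·17·18) = √40392 = 200.9776
MCC = 13 / 200.9776 = 0.0647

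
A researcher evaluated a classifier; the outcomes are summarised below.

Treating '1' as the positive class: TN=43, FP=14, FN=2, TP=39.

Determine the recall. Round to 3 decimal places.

0.951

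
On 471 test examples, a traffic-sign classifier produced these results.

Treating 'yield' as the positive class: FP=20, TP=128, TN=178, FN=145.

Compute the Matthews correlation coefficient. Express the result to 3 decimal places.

MCC = (TP·TN − FP·FN) / √((TP+FP)(TP+FN)(TN+FP)(TN+FN))
Numerator = 128·178 − 20·145 = 19884
Denominator = √(148·273·198·323) = √2583997416 = 50833.0347
MCC = 19884 / 50833.0347 = 0.391

0.391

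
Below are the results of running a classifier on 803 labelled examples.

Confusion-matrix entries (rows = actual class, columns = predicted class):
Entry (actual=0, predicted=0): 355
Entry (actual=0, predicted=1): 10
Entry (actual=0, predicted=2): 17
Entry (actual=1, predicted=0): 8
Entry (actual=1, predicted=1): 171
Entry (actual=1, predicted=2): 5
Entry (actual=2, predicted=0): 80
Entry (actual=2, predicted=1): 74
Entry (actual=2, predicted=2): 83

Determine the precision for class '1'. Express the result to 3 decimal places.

precision = TP/(TP+FP).
1: TP=171, FP=10+74=84 → 171/255 = 0.6706

0.671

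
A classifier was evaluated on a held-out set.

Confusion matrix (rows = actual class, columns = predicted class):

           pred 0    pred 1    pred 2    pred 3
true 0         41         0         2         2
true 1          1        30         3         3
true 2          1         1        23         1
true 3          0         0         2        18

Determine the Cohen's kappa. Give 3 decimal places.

Observed agreement pₒ = trace/N = 112/128 = 0.8750
Expected agreement pₑ = Σ (rowᵢ·colᵢ)/N² = (45·43 + 37·31 + 26·30 + 20·24)/128² = 0.2650
κ = (pₒ − pₑ)/(1 − pₑ) = (0.8750 − 0.2650)/(1 − 0.2650) = 0.830

0.830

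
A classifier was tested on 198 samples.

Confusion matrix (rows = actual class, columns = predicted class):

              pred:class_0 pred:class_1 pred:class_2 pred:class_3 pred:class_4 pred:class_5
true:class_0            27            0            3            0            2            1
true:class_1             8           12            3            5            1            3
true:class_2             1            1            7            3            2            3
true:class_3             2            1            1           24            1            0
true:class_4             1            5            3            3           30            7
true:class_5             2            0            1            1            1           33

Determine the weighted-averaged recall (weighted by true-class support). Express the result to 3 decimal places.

Per-class recall (TP/(TP+FN)):
  class_0: TP=27, FN=0+3+0+2+1=6 → 27/33 = 0.8182
  class_1: TP=12, FN=8+3+5+1+3=20 → 12/32 = 0.3750
  class_2: TP=7, FN=1+1+3+2+3=10 → 7/17 = 0.4118
  class_3: TP=24, FN=2+1+1+1+0=5 → 24/29 = 0.8276
  class_4: TP=30, FN=1+5+3+3+7=19 → 30/49 = 0.6122
  class_5: TP=33, FN=2+0+1+1+1=5 → 33/38 = 0.8684
Weighted-recall = Σ (supportᵢ/N)·recallᵢ with N=198: (33/198)·0.8182 + (32/198)·0.3750 + (17/198)·0.4118 + (29/198)·0.8276 + (49/198)·0.6122 + (38/198)·0.8684 = 0.672

0.672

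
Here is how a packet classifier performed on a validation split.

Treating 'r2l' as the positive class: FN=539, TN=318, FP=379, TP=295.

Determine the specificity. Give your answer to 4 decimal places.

Specificity = TN/(TN+FP) = 318/(318+379) = 0.4562

0.4562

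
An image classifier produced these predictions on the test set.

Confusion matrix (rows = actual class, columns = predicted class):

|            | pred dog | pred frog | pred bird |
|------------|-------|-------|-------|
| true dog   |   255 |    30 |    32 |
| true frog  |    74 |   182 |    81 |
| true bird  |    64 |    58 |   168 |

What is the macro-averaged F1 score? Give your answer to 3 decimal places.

Per-class F1 score (2·TP/(2·TP+FP+FN)):
  dog: TP=255, FP=74+64=138, FN=30+32=62 → 510/710 = 0.7183
  frog: TP=182, FP=30+58=88, FN=74+81=155 → 364/607 = 0.5997
  bird: TP=168, FP=32+81=113, FN=64+58=122 → 336/571 = 0.5884
Macro-F1 score = mean = (0.7183 + 0.5997 + 0.5884) / 3 = 0.635

0.635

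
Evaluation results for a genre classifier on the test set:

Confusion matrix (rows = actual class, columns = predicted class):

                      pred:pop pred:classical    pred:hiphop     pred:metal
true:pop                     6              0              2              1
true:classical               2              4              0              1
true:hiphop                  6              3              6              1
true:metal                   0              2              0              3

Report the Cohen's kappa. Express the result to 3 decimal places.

0.348

Observed agreement pₒ = trace/N = 19/37 = 0.5135
Expected agreement pₑ = Σ (rowᵢ·colᵢ)/N² = (9·14 + 7·9 + 16·8 + 5·6)/37² = 0.2535
κ = (pₒ − pₑ)/(1 − pₑ) = (0.5135 − 0.2535)/(1 − 0.2535) = 0.348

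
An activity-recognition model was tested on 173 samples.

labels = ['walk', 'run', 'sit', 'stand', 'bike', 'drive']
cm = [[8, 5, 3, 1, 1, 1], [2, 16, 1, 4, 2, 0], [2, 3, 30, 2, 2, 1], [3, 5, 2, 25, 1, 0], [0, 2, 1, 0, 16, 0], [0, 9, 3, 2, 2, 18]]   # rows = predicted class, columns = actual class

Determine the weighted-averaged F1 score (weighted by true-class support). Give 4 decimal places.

0.6487

Per-class F1 score (2·TP/(2·TP+FP+FN)):
  walk: TP=8, FP=5+3+1+1+1=11, FN=2+2+3+0+0=7 → 16/34 = 0.47059
  run: TP=16, FP=2+1+4+2+0=9, FN=5+3+5+2+9=24 → 32/65 = 0.49231
  sit: TP=30, FP=2+3+2+2+1=10, FN=3+1+2+1+3=10 → 60/80 = 0.75000
  stand: TP=25, FP=3+5+2+1+0=11, FN=1+4+2+0+2=9 → 50/70 = 0.71429
  bike: TP=16, FP=0+2+1+0+0=3, FN=1+2+2+1+2=8 → 32/43 = 0.74419
  drive: TP=18, FP=0+9+3+2+2=16, FN=1+0+1+0+0=2 → 36/54 = 0.66667
Weighted-F1 score = Σ (supportᵢ/N)·F1 scoreᵢ with N=173: (15/173)·0.47059 + (40/173)·0.49231 + (40/173)·0.75000 + (34/173)·0.71429 + (24/173)·0.74419 + (20/173)·0.66667 = 0.6487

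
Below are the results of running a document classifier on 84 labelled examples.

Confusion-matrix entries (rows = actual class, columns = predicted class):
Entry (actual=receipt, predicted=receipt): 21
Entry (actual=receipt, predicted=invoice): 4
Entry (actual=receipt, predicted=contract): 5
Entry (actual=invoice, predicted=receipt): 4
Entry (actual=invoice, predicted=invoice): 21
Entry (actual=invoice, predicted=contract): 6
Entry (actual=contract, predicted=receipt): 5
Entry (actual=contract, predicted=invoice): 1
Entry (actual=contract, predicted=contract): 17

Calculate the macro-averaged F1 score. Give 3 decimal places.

0.701

Per-class F1 score (2·TP/(2·TP+FP+FN)):
  receipt: TP=21, FP=4+5=9, FN=4+5=9 → 42/60 = 0.7000
  invoice: TP=21, FP=4+1=5, FN=4+6=10 → 42/57 = 0.7368
  contract: TP=17, FP=5+6=11, FN=5+1=6 → 34/51 = 0.6667
Macro-F1 score = mean = (0.7000 + 0.7368 + 0.6667) / 3 = 0.701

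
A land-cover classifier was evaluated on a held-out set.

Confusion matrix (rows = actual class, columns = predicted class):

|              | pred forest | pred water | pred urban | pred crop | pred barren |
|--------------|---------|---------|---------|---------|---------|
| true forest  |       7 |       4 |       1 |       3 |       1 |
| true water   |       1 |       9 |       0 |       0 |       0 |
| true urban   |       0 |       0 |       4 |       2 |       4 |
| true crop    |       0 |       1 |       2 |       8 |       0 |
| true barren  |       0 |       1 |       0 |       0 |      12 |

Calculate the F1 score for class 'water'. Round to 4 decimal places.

0.7200

F1 score = 2·TP/(2·TP+FP+FN).
water: TP=9, FP=4+0+1+1=6, FN=1+0+0+0=1 → 18/25 = 0.72000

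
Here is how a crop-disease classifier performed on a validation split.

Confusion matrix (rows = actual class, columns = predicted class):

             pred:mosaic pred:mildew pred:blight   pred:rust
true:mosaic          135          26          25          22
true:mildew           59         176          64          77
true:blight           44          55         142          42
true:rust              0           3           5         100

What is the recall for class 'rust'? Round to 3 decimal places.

Treat 'rust' as positive and all other classes as negative.
recall = TP/(TP+FN).
rust: TP=100, FN=0+3+5=8 → 100/108 = 0.9259

0.926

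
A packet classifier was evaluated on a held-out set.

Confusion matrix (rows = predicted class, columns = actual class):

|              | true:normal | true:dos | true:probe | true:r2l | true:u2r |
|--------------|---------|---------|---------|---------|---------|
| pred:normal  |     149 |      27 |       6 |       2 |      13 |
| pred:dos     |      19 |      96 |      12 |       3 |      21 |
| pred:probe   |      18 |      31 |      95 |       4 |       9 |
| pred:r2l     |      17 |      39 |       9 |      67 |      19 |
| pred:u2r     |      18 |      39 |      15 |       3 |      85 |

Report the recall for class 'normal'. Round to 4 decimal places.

Take TP from the diagonal, FP from the rest of the 'normal' prediction marginal, FN from the rest of the 'normal' actual marginal.
recall = TP/(TP+FN).
normal: TP=149, FN=19+18+17+18=72 → 149/221 = 0.67421

0.6742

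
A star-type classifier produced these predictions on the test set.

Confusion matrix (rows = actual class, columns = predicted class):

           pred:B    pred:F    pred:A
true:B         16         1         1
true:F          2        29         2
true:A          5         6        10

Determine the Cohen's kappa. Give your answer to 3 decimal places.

0.630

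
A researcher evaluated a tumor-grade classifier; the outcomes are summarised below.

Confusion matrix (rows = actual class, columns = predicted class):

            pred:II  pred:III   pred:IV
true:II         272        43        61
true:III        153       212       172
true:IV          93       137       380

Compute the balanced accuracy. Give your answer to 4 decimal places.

0.5804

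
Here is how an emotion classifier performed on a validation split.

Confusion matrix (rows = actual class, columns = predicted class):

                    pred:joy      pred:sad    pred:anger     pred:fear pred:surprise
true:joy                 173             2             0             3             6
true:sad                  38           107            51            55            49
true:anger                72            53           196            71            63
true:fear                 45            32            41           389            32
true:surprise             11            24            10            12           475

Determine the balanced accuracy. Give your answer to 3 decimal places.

0.668

Balanced accuracy = mean of per-class recall.
  joy: recall = 173/184 = 0.9402
  sad: recall = 107/300 = 0.3567
  anger: recall = 196/455 = 0.4308
  fear: recall = 389/539 = 0.7217
  surprise: recall = 475/532 = 0.8929
Mean = (0.9402 + 0.3567 + 0.4308 + 0.7217 + 0.8929) / 5 = 0.668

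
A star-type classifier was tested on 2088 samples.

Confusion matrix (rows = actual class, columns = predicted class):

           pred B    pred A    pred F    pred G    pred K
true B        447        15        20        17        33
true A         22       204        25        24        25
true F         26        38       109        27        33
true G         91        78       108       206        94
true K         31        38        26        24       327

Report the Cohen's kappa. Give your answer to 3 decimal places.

Observed agreement pₒ = trace/N = 1293/2088 = 0.6193
Expected agreement pₑ = Σ (rowᵢ·colᵢ)/N² = (532·617 + 300·373 + 233·288 + 577·298 + 446·512)/2088² = 0.2082
κ = (pₒ − pₑ)/(1 − pₑ) = (0.6193 − 0.2082)/(1 − 0.2082) = 0.519

0.519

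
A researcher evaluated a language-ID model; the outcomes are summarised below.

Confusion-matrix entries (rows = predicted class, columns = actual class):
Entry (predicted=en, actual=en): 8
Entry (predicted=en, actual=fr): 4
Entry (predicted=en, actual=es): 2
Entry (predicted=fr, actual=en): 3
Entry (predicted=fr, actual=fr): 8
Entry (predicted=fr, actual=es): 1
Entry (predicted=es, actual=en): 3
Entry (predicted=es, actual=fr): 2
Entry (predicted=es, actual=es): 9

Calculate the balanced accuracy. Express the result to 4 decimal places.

Balanced accuracy = mean of per-class recall.
  en: recall = 8/14 = 0.57143
  fr: recall = 8/14 = 0.57143
  es: recall = 9/12 = 0.75000
Mean = (0.57143 + 0.57143 + 0.75000) / 3 = 0.6310

0.6310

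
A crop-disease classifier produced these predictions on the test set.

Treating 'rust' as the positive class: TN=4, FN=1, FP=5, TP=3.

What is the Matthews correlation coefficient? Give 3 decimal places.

MCC = (TP·TN − FP·FN) / √((TP+FP)(TP+FN)(TN+FP)(TN+FN))
Numerator = 3·4 − 5·1 = 7
Denominator = √(8·4·9·5) = √1440 = 37.9473
MCC = 7 / 37.9473 = 0.184

0.184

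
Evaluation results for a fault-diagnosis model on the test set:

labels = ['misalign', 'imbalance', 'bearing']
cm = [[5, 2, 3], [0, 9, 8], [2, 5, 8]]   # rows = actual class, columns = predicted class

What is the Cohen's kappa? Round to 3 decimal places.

Observed agreement pₒ = trace/N = 22/42 = 0.5238
Expected agreement pₑ = Σ (rowᵢ·colᵢ)/N² = (10·7 + 17·16 + 15·19)/42² = 0.3554
κ = (pₒ − pₑ)/(1 − pₑ) = (0.5238 − 0.3554)/(1 − 0.3554) = 0.261

0.261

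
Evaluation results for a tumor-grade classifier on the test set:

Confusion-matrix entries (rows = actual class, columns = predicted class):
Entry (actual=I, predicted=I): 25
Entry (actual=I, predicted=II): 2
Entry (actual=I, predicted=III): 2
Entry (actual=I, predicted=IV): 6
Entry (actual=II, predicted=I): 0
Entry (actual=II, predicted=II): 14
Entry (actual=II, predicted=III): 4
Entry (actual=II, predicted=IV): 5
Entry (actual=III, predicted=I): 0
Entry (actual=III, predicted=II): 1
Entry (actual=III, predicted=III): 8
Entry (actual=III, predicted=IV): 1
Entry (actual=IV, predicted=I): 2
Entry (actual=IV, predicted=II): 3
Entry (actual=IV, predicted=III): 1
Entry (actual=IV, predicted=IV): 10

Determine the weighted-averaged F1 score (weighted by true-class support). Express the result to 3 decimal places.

Per-class F1 score (2·TP/(2·TP+FP+FN)):
  I: TP=25, FP=0+0+2=2, FN=2+2+6=10 → 50/62 = 0.8065
  II: TP=14, FP=2+1+3=6, FN=0+4+5=9 → 28/43 = 0.6512
  III: TP=8, FP=2+4+1=7, FN=0+1+1=2 → 16/25 = 0.6400
  IV: TP=10, FP=6+5+1=12, FN=2+3+1=6 → 20/38 = 0.5263
Weighted-F1 score = Σ (supportᵢ/N)·F1 scoreᵢ with N=84: (35/84)·0.8065 + (23/84)·0.6512 + (10/84)·0.6400 + (16/84)·0.5263 = 0.691

0.691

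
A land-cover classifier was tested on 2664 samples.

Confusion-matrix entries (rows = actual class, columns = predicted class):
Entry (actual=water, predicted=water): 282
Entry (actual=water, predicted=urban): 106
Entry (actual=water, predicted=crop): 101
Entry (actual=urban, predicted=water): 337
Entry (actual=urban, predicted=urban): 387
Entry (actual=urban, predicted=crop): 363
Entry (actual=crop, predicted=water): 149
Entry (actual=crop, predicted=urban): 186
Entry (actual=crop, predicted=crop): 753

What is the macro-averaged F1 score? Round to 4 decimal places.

Per-class F1 score (2·TP/(2·TP+FP+FN)):
  water: TP=282, FP=337+149=486, FN=106+101=207 → 564/1257 = 0.44869
  urban: TP=387, FP=106+186=292, FN=337+363=700 → 774/1766 = 0.43828
  crop: TP=753, FP=101+363=464, FN=149+186=335 → 1506/2305 = 0.65336
Macro-F1 score = mean = (0.44869 + 0.43828 + 0.65336) / 3 = 0.5134

0.5134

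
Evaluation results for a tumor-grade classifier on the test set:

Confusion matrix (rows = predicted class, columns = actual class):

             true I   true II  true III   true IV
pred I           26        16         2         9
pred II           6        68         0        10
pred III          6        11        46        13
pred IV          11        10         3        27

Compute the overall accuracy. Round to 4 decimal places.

0.6326

Accuracy = trace / total = (26+68+46+27=167) / 264 = 167/264 = 0.6326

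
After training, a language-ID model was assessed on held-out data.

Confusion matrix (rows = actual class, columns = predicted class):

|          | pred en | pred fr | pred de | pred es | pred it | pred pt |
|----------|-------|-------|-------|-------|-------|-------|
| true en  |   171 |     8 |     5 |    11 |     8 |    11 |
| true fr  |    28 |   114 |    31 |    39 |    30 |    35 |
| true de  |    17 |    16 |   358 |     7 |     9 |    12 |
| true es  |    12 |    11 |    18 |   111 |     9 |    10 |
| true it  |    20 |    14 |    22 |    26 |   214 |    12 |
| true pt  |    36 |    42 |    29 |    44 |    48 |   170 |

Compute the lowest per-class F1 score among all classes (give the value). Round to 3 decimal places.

0.473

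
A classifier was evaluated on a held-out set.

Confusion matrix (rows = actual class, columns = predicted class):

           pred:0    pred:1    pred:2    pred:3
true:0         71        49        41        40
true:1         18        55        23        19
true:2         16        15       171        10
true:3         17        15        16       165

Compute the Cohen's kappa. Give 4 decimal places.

Observed agreement pₒ = trace/N = 462/741 = 0.62348
Expected agreement pₑ = Σ (rowᵢ·colᵢ)/N² = (201·122 + 115·134 + 212·251 + 213·234)/741² = 0.26041
κ = (pₒ − pₑ)/(1 − pₑ) = (0.62348 − 0.26041)/(1 − 0.26041) = 0.4909

0.4909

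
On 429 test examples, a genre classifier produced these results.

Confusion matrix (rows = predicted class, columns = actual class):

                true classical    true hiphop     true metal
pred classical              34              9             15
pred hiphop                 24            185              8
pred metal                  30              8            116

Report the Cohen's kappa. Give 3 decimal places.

Observed agreement pₒ = trace/N = 335/429 = 0.7809
Expected agreement pₑ = Σ (rowᵢ·colᵢ)/N² = (88·58 + 202·217 + 139·154)/429² = 0.3822
κ = (pₒ − pₑ)/(1 − pₑ) = (0.7809 − 0.3822)/(1 − 0.3822) = 0.645

0.645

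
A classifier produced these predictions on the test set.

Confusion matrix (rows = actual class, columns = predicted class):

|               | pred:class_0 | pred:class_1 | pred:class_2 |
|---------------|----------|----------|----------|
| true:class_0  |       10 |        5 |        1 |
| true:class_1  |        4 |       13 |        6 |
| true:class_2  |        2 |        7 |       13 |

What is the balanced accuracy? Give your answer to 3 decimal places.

0.594

Balanced accuracy = mean of per-class recall.
  class_0: recall = 10/16 = 0.6250
  class_1: recall = 13/23 = 0.5652
  class_2: recall = 13/22 = 0.5909
Mean = (0.6250 + 0.5652 + 0.5909) / 3 = 0.594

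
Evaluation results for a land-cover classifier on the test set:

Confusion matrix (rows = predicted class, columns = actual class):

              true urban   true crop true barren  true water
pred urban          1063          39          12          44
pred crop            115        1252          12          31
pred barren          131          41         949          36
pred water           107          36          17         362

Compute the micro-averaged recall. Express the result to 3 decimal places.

0.854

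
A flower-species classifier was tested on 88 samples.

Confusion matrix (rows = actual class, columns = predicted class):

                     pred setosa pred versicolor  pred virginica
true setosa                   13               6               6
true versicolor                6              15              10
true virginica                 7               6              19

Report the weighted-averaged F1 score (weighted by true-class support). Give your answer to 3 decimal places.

Per-class F1 score (2·TP/(2·TP+FP+FN)):
  setosa: TP=13, FP=6+7=13, FN=6+6=12 → 26/51 = 0.5098
  versicolor: TP=15, FP=6+6=12, FN=6+10=16 → 30/58 = 0.5172
  virginica: TP=19, FP=6+10=16, FN=7+6=13 → 38/67 = 0.5672
Weighted-F1 score = Σ (supportᵢ/N)·F1 scoreᵢ with N=88: (25/88)·0.5098 + (31/88)·0.5172 + (32/88)·0.5672 = 0.533

0.533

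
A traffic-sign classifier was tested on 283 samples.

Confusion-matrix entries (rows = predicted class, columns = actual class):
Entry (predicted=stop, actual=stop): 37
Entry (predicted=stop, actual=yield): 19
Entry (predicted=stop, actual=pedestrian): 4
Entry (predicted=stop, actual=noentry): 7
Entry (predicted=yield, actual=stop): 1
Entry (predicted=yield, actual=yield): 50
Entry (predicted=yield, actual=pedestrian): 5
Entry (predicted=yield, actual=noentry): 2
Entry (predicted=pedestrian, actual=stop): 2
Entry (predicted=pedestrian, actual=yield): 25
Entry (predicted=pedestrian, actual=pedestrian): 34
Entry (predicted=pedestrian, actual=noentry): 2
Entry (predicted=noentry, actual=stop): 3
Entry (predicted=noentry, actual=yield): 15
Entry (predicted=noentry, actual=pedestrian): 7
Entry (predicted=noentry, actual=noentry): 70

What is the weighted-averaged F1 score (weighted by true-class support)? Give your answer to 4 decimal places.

0.6668

Per-class F1 score (2·TP/(2·TP+FP+FN)):
  stop: TP=37, FP=19+4+7=30, FN=1+2+3=6 → 74/110 = 0.67273
  yield: TP=50, FP=1+5+2=8, FN=19+25+15=59 → 100/167 = 0.59880
  pedestrian: TP=34, FP=2+25+2=29, FN=4+5+7=16 → 68/113 = 0.60177
  noentry: TP=70, FP=3+15+7=25, FN=7+2+2=11 → 140/176 = 0.79545
Weighted-F1 score = Σ (supportᵢ/N)·F1 scoreᵢ with N=283: (43/283)·0.67273 + (109/283)·0.59880 + (50/283)·0.60177 + (81/283)·0.79545 = 0.6668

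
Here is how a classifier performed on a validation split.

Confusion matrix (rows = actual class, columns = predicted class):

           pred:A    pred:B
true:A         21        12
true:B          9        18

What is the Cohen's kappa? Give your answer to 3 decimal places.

Observed agreement pₒ = trace/N = 39/60 = 0.6500
Expected agreement pₑ = Σ (rowᵢ·colᵢ)/N² = (33·30 + 27·30)/60² = 0.5000
κ = (pₒ − pₑ)/(1 − pₑ) = (0.6500 − 0.5000)/(1 − 0.5000) = 0.300

0.300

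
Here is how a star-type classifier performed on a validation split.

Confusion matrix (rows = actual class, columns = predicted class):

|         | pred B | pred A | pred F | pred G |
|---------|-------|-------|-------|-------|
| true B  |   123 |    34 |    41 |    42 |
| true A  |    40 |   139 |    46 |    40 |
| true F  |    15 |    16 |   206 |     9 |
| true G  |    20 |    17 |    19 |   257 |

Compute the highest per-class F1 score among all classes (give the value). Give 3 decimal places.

Per-class F1 score (2·TP/(2·TP+FP+FN)):
  B: TP=123, FP=40+15+20=75, FN=34+41+42=117 → 246/438 = 0.5616
  A: TP=139, FP=34+16+17=67, FN=40+46+40=126 → 278/471 = 0.5902
  F: TP=206, FP=41+46+19=106, FN=15+16+9=40 → 412/558 = 0.7384
  G: TP=257, FP=42+40+9=91, FN=20+17+19=56 → 514/661 = 0.7776
Highest is class 'G' with F1 score = 0.778.

0.778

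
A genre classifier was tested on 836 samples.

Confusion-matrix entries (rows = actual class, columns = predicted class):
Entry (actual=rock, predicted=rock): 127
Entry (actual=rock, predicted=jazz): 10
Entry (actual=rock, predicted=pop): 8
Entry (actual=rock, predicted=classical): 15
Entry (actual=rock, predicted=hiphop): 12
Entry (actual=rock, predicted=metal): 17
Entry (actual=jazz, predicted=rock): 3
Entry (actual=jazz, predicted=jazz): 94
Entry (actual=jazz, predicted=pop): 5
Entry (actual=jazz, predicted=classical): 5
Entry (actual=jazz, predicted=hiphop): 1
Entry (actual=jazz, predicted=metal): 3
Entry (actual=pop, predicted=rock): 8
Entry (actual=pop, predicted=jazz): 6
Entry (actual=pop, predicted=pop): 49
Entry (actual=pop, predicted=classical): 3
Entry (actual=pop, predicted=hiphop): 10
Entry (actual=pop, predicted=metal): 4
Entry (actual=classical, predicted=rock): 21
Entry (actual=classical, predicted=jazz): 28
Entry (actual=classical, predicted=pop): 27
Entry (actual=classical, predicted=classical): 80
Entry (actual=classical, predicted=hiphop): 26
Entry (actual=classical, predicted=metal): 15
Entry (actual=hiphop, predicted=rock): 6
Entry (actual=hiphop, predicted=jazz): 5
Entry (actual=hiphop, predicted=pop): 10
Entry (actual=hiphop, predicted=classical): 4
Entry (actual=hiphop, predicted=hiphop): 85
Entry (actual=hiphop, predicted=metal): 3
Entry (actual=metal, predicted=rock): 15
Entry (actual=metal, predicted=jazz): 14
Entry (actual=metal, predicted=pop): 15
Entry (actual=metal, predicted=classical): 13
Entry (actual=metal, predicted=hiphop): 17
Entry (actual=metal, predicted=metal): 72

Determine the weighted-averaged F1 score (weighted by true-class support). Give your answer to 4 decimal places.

Per-class F1 score (2·TP/(2·TP+FP+FN)):
  rock: TP=127, FP=3+8+21+6+15=53, FN=10+8+15+12+17=62 → 254/369 = 0.68835
  jazz: TP=94, FP=10+6+28+5+14=63, FN=3+5+5+1+3=17 → 188/268 = 0.70149
  pop: TP=49, FP=8+5+27+10+15=65, FN=8+6+3+10+4=31 → 98/194 = 0.50515
  classical: TP=80, FP=15+5+3+4+13=40, FN=21+28+27+26+15=117 → 160/317 = 0.50473
  hiphop: TP=85, FP=12+1+10+26+17=66, FN=6+5+10+4+3=28 → 170/264 = 0.64394
  metal: TP=72, FP=17+3+4+15+3=42, FN=15+14+15+13+17=74 → 144/260 = 0.55385
Weighted-F1 score = Σ (supportᵢ/N)·F1 scoreᵢ with N=836: (189/836)·0.68835 + (111/836)·0.70149 + (80/836)·0.50515 + (197/836)·0.50473 + (113/836)·0.64394 + (146/836)·0.55385 = 0.5998

0.5998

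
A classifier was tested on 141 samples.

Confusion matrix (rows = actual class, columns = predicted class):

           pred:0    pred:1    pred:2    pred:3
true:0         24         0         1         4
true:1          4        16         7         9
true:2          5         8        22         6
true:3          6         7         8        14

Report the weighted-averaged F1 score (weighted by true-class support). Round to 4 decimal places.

0.5313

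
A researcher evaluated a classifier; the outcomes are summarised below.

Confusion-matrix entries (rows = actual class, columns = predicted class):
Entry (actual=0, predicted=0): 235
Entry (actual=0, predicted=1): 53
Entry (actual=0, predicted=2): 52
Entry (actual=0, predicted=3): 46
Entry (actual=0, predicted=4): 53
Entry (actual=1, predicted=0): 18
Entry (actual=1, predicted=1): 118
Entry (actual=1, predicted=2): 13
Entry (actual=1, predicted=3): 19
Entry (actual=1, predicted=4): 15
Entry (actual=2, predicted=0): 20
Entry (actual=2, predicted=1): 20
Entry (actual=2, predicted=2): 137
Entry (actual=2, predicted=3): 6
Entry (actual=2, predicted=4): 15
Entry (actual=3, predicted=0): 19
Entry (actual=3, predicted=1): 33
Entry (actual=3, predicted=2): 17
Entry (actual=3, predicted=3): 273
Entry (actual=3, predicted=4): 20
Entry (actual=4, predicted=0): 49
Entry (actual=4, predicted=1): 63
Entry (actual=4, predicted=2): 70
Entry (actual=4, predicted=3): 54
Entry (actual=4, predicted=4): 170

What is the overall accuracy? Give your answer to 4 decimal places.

Accuracy = trace / total = (235+118+137+273+170=933) / 1588 = 933/1588 = 0.5875

0.5875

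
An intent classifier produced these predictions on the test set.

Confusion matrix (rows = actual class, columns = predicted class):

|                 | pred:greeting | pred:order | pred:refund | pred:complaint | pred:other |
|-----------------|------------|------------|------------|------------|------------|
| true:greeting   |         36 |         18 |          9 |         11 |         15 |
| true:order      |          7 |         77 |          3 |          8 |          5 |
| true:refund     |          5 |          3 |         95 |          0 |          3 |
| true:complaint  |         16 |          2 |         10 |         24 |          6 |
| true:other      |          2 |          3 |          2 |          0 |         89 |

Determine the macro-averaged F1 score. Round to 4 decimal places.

0.6749

Per-class F1 score (2·TP/(2·TP+FP+FN)):
  greeting: TP=36, FP=7+5+16+2=30, FN=18+9+11+15=53 → 72/155 = 0.46452
  order: TP=77, FP=18+3+2+3=26, FN=7+3+8+5=23 → 154/203 = 0.75862
  refund: TP=95, FP=9+3+10+2=24, FN=5+3+0+3=11 → 190/225 = 0.84444
  complaint: TP=24, FP=11+8+0+0=19, FN=16+2+10+6=34 → 48/101 = 0.47525
  other: TP=89, FP=15+5+3+6=29, FN=2+3+2+0=7 → 178/214 = 0.83178
Macro-F1 score = mean = (0.46452 + 0.75862 + 0.84444 + 0.47525 + 0.83178) / 5 = 0.6749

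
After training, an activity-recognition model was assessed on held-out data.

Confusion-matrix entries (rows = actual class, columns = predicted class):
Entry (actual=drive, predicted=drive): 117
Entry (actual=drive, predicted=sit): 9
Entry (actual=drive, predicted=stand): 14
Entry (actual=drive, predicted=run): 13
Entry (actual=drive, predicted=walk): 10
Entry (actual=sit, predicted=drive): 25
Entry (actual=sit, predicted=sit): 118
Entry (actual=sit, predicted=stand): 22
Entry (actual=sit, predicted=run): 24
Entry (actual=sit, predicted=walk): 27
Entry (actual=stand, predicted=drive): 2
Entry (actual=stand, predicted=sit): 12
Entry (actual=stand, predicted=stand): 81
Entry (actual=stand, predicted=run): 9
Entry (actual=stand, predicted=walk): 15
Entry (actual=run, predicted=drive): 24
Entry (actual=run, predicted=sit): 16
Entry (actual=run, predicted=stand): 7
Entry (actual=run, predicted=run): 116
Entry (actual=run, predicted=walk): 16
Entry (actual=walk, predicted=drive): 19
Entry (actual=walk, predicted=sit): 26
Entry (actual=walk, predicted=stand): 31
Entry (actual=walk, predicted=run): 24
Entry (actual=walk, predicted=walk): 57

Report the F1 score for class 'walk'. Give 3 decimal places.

0.404

Treat 'walk' as positive and all other classes as negative.
F1 score = 2·TP/(2·TP+FP+FN).
walk: TP=57, FP=10+27+15+16=68, FN=19+26+31+24=100 → 114/282 = 0.4043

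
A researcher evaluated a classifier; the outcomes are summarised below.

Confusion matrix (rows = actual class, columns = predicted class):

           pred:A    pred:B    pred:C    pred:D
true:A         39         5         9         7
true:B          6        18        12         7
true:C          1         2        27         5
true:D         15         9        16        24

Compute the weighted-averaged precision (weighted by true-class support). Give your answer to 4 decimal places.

Per-class precision (TP/(TP+FP)):
  A: TP=39, FP=6+1+15=22 → 39/61 = 0.63934
  B: TP=18, FP=5+2+9=16 → 18/34 = 0.52941
  C: TP=27, FP=9+12+16=37 → 27/64 = 0.42188
  D: TP=24, FP=7+7+5=19 → 24/43 = 0.55814
Weighted-precision = Σ (supportᵢ/N)·precisionᵢ with N=202: (60/202)·0.63934 + (43/202)·0.52941 + (35/202)·0.42188 + (64/202)·0.55814 = 0.5525

0.5525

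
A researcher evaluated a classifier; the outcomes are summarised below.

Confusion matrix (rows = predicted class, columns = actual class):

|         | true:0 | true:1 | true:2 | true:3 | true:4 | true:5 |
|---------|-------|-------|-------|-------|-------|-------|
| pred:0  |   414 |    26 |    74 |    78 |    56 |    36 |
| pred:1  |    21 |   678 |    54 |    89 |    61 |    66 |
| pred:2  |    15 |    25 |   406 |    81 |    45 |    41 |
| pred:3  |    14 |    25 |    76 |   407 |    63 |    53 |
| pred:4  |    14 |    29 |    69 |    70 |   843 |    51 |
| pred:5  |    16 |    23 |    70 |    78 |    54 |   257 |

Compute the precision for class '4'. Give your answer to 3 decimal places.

0.783

Treat '4' as positive and all other classes as negative.
precision = TP/(TP+FP).
4: TP=843, FP=14+29+69+70+51=233 → 843/1076 = 0.7835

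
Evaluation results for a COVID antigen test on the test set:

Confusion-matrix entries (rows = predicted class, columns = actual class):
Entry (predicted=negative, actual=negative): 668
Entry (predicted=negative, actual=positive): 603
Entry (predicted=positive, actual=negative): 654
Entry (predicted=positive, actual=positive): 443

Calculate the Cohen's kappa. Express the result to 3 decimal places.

-0.071

Observed agreement pₒ = trace/N = 1111/2368 = 0.4692
Expected agreement pₑ = Σ (rowᵢ·colᵢ)/N² = (1322·1271 + 1046·1097)/2368² = 0.5043
κ = (pₒ − pₑ)/(1 − pₑ) = (0.4692 − 0.5043)/(1 − 0.5043) = -0.071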